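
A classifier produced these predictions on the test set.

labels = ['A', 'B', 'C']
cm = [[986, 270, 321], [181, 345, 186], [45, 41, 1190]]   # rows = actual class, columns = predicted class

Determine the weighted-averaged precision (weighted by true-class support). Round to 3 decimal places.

0.716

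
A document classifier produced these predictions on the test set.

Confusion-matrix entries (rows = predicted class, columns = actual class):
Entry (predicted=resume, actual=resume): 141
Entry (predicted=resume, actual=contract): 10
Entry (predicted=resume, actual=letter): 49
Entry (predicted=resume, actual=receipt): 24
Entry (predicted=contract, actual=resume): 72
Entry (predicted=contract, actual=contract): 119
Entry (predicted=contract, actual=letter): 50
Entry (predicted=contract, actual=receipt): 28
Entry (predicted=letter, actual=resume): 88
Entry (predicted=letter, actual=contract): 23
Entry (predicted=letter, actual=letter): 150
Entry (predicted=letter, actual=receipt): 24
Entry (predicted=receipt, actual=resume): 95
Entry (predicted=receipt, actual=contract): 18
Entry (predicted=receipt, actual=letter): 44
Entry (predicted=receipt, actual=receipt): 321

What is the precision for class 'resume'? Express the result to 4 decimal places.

precision = TP/(TP+FP).
resume: TP=141, FP=10+49+24=83 → 141/224 = 0.62946

0.6295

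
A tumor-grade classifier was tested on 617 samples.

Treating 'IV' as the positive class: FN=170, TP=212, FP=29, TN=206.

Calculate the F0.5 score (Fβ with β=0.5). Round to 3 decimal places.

Fβ = (1+β²)·TP / ((1+β²)·TP + β²·FN + FP), with β²=1/4
= 1.25·212 / (1.25·212 + 0.25·170 + 29) = 0.788

0.788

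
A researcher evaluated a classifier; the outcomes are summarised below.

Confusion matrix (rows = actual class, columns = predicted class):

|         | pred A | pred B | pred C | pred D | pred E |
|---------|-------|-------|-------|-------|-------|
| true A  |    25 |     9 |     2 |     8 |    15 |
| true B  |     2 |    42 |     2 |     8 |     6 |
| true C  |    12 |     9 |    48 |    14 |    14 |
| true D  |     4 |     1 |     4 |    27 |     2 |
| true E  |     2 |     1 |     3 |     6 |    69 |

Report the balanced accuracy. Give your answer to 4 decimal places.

0.6362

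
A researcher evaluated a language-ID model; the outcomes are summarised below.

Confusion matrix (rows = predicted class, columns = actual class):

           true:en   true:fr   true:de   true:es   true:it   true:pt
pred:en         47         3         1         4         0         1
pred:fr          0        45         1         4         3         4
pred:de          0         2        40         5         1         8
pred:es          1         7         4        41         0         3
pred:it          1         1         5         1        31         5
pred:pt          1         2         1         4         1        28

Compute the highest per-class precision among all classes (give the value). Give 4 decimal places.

Per-class precision (TP/(TP+FP)):
  en: TP=47, FP=3+1+4+0+1=9 → 47/56 = 0.83929
  fr: TP=45, FP=0+1+4+3+4=12 → 45/57 = 0.78947
  de: TP=40, FP=0+2+5+1+8=16 → 40/56 = 0.71429
  es: TP=41, FP=1+7+4+0+3=15 → 41/56 = 0.73214
  it: TP=31, FP=1+1+5+1+5=13 → 31/44 = 0.70455
  pt: TP=28, FP=1+2+1+4+1=9 → 28/37 = 0.75676
Highest is class 'en' with precision = 0.8393.

0.8393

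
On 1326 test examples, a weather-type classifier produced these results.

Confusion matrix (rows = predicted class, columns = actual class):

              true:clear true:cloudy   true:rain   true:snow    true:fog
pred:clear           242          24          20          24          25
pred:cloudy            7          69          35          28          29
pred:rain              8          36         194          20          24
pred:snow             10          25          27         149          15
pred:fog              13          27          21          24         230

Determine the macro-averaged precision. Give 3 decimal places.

Per-class precision (TP/(TP+FP)):
  clear: TP=242, FP=24+20+24+25=93 → 242/335 = 0.7224
  cloudy: TP=69, FP=7+35+28+29=99 → 69/168 = 0.4107
  rain: TP=194, FP=8+36+20+24=88 → 194/282 = 0.6879
  snow: TP=149, FP=10+25+27+15=77 → 149/226 = 0.6593
  fog: TP=230, FP=13+27+21+24=85 → 230/315 = 0.7302
Macro-precision = mean = (0.7224 + 0.4107 + 0.6879 + 0.6593 + 0.7302) / 5 = 0.642

0.642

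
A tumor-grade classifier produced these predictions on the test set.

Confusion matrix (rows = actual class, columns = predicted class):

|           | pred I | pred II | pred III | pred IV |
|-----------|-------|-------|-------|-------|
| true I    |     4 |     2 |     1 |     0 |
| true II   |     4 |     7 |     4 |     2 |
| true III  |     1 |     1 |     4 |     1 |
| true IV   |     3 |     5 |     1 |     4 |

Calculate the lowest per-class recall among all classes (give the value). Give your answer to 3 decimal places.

Per-class recall (TP/(TP+FN)):
  I: TP=4, FN=2+1+0=3 → 4/7 = 0.5714
  II: TP=7, FN=4+4+2=10 → 7/17 = 0.4118
  III: TP=4, FN=1+1+1=3 → 4/7 = 0.5714
  IV: TP=4, FN=3+5+1=9 → 4/13 = 0.3077
Lowest is class 'IV' with recall = 0.308.

0.308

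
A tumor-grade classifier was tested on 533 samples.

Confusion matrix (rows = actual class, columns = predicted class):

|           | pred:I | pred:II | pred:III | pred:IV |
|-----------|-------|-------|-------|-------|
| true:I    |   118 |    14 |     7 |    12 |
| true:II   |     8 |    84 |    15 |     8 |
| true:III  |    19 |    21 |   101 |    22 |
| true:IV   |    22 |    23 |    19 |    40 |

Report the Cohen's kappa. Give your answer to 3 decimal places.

0.520

Observed agreement pₒ = trace/N = 343/533 = 0.6435
Expected agreement pₑ = Σ (rowᵢ·colᵢ)/N² = (151·167 + 115·142 + 163·142 + 104·82)/533² = 0.2577
κ = (pₒ − pₑ)/(1 − pₑ) = (0.6435 − 0.2577)/(1 − 0.2577) = 0.520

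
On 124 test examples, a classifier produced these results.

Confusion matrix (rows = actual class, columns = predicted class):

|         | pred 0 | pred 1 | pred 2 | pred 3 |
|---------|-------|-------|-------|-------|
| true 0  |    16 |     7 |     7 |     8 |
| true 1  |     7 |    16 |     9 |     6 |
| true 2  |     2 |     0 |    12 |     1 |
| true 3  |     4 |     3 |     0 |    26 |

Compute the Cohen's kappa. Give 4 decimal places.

Observed agreement pₒ = trace/N = 70/124 = 0.56452
Expected agreement pₑ = Σ (rowᵢ·colᵢ)/N² = (38·29 + 38·26 + 15·28 + 33·41)/124² = 0.25124
κ = (pₒ − pₑ)/(1 − pₑ) = (0.56452 − 0.25124)/(1 − 0.25124) = 0.4184

0.4184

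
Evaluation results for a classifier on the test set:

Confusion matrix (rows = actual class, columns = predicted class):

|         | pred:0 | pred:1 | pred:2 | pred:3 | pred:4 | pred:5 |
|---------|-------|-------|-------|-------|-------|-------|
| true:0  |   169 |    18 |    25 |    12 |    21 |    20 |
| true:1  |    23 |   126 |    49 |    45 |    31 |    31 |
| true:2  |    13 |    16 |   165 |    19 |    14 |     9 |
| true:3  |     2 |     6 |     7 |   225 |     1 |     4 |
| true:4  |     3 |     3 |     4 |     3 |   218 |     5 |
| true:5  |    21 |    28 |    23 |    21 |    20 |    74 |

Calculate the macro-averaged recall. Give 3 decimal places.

0.665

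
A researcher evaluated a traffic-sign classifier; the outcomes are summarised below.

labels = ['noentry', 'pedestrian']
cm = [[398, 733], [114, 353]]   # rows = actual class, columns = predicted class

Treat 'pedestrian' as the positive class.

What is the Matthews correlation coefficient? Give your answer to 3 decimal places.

0.105

MCC = (TP·TN − FP·FN) / √((TP+FP)(TP+FN)(TN+FP)(TN+FN))
Numerator = 353·398 − 733·114 = 56932
Denominator = √(1086·467·1131·512) = √293683313664 = 541925.5610
MCC = 56932 / 541925.5610 = 0.105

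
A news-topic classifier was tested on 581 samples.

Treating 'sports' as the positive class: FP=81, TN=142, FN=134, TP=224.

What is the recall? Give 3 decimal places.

0.626

Recall = TP/(TP+FN) = 224/(224+134) = 224/358 = 0.626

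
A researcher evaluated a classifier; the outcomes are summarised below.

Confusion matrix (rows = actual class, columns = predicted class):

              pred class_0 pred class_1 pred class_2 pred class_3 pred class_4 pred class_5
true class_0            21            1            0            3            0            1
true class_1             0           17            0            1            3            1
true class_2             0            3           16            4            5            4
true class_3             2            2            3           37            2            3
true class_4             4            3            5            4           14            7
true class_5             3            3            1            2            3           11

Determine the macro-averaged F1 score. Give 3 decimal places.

Per-class F1 score (2·TP/(2·TP+FP+FN)):
  class_0: TP=21, FP=0+0+2+4+3=9, FN=1+0+3+0+1=5 → 42/56 = 0.7500
  class_1: TP=17, FP=1+3+2+3+3=12, FN=0+0+1+3+1=5 → 34/51 = 0.6667
  class_2: TP=16, FP=0+0+3+5+1=9, FN=0+3+4+5+4=16 → 32/57 = 0.5614
  class_3: TP=37, FP=3+1+4+4+2=14, FN=2+2+3+2+3=12 → 74/100 = 0.7400
  class_4: TP=14, FP=0+3+5+2+3=13, FN=4+3+5+4+7=23 → 28/64 = 0.4375
  class_5: TP=11, FP=1+1+4+3+7=16, FN=3+3+1+2+3=12 → 22/50 = 0.4400
Macro-F1 score = mean = (0.7500 + 0.6667 + 0.5614 + 0.7400 + 0.4375 + 0.4400) / 6 = 0.599

0.599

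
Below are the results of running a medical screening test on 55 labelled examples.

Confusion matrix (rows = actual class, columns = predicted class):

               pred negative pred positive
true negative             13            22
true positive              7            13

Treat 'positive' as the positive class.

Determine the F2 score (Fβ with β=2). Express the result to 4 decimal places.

0.5652

Fβ = (1+β²)·TP / ((1+β²)·TP + β²·FN + FP), with β²=4
= 5·13 / (5·13 + 4·7 + 22) = 0.5652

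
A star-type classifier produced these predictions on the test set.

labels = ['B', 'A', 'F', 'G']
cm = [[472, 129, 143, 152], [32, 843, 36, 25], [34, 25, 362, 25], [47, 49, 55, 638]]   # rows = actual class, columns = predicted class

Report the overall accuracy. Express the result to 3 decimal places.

0.755

Accuracy = trace / total = (472+843+362+638=2315) / 3067 = 2315/3067 = 0.755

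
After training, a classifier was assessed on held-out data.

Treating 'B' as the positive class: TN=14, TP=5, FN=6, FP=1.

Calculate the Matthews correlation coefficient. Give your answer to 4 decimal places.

0.4548

MCC = (TP·TN − FP·FN) / √((TP+FP)(TP+FN)(TN+FP)(TN+FN))
Numerator = 5·14 − 1·6 = 64
Denominator = √(6·11·15·20) = √19800 = 140.7125
MCC = 64 / 140.7125 = 0.4548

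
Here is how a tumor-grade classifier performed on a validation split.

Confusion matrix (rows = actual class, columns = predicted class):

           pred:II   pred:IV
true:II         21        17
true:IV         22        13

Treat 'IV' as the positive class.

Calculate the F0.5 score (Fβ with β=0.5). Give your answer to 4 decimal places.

0.4194

Fβ = (1+β²)·TP / ((1+β²)·TP + β²·FN + FP), with β²=1/4
= 1.25·13 / (1.25·13 + 0.25·22 + 17) = 0.4194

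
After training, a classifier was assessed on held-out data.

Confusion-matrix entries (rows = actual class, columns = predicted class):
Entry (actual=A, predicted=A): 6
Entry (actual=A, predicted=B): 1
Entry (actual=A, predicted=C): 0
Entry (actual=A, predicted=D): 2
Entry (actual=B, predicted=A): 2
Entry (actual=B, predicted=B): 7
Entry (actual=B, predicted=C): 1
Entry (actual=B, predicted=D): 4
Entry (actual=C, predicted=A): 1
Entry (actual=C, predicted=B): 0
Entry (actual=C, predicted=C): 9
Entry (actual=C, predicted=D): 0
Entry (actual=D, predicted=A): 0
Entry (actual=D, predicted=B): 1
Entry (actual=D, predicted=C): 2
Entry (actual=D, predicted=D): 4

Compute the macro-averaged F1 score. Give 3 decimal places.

0.641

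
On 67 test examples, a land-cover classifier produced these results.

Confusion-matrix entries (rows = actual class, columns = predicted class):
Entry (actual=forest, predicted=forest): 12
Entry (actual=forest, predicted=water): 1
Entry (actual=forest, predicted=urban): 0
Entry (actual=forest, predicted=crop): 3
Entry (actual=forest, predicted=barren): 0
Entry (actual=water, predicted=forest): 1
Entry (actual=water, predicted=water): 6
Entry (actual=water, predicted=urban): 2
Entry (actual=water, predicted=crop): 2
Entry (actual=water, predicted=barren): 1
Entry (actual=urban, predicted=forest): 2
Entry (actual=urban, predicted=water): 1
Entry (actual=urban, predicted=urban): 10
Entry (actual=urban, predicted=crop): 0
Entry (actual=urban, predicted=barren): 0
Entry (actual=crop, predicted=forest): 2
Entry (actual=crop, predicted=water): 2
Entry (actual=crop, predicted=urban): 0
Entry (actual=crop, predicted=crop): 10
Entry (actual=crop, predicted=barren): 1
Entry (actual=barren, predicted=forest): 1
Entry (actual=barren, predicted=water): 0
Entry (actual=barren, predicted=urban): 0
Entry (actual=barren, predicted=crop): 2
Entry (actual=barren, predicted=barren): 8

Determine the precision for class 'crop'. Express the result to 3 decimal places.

Treat 'crop' as positive and all other classes as negative.
precision = TP/(TP+FP).
crop: TP=10, FP=3+2+0+2=7 → 10/17 = 0.5882

0.588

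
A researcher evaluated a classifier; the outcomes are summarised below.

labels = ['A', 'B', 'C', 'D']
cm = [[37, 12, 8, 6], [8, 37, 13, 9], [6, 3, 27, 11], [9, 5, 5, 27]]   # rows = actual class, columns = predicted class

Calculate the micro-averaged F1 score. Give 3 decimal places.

Micro-averaging pools counts across classes: ΣTP=128, ΣFP=95, ΣFN=95.
Micro-F1 score = 2·TP/(2·TP+FP+FN) on pooled counts = 0.574 (equals overall accuracy in single-label multiclass).

0.574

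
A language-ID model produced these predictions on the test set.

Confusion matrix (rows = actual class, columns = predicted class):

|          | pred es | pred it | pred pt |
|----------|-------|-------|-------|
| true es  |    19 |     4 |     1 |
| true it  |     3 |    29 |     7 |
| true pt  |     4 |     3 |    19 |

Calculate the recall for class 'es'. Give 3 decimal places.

0.792

recall = TP/(TP+FN).
es: TP=19, FN=4+1=5 → 19/24 = 0.7917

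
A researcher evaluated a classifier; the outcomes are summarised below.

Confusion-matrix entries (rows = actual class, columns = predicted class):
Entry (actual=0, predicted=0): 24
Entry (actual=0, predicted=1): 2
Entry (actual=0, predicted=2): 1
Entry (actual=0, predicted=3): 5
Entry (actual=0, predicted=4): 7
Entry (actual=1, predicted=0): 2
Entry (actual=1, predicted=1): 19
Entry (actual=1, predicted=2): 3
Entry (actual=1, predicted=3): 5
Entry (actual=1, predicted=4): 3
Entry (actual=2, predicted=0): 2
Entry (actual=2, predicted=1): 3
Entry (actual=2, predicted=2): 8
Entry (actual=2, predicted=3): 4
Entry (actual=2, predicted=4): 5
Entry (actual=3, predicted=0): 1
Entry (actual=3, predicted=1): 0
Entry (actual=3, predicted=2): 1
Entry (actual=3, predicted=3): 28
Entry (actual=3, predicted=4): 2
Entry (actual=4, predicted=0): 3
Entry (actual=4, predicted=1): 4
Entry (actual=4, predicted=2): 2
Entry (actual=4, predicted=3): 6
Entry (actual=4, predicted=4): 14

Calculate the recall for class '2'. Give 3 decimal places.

0.364

One-vs-rest for '2': TP = diagonal; FP = other classes predicted '2'; FN = '2' predicted as other.
recall = TP/(TP+FN).
2: TP=8, FN=2+3+4+5=14 → 8/22 = 0.3636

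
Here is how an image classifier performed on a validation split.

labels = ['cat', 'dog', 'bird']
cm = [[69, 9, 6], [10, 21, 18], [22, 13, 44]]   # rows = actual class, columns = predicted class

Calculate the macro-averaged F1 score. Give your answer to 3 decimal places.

0.600

Per-class F1 score (2·TP/(2·TP+FP+FN)):
  cat: TP=69, FP=10+22=32, FN=9+6=15 → 138/185 = 0.7459
  dog: TP=21, FP=9+13=22, FN=10+18=28 → 42/92 = 0.4565
  bird: TP=44, FP=6+18=24, FN=22+13=35 → 88/147 = 0.5986
Macro-F1 score = mean = (0.7459 + 0.4565 + 0.5986) / 3 = 0.600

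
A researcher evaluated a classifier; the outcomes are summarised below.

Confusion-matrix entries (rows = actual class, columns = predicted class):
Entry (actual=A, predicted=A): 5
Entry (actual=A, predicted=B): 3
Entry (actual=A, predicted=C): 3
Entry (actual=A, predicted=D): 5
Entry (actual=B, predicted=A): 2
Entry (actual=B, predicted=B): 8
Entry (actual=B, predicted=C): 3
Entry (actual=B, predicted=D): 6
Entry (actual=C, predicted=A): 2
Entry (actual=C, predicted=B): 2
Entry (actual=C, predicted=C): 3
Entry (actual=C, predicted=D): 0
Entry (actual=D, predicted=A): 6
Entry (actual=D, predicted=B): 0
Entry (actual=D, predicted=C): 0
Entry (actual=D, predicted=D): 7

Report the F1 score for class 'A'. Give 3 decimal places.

0.323

F1 score = 2·TP/(2·TP+FP+FN).
A: TP=5, FP=2+2+6=10, FN=3+3+5=11 → 10/31 = 0.3226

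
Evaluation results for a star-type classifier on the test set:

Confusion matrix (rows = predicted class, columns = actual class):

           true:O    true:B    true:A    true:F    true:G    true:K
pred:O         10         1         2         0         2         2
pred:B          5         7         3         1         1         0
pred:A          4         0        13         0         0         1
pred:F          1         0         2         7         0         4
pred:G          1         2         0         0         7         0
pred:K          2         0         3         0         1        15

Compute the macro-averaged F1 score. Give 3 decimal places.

Per-class F1 score (2·TP/(2·TP+FP+FN)):
  O: TP=10, FP=1+2+0+2+2=7, FN=5+4+1+1+2=13 → 20/40 = 0.5000
  B: TP=7, FP=5+3+1+1+0=10, FN=1+0+0+2+0=3 → 14/27 = 0.5185
  A: TP=13, FP=4+0+0+0+1=5, FN=2+3+2+0+3=10 → 26/41 = 0.6341
  F: TP=7, FP=1+0+2+0+4=7, FN=0+1+0+0+0=1 → 14/22 = 0.6364
  G: TP=7, FP=1+2+0+0+0=3, FN=2+1+0+0+1=4 → 14/21 = 0.6667
  K: TP=15, FP=2+0+3+0+1=6, FN=2+0+1+4+0=7 → 30/43 = 0.6977
Macro-F1 score = mean = (0.5000 + 0.5185 + 0.6341 + 0.6364 + 0.6667 + 0.6977) / 6 = 0.609

0.609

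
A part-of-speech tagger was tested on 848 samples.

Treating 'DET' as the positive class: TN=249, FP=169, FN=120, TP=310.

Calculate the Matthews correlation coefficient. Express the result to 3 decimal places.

MCC = (TP·TN − FP·FN) / √((TP+FP)(TP+FN)(TN+FP)(TN+FN))
Numerator = 310·249 − 169·120 = 56910
Denominator = √(479·430·418·369) = √31769224740 = 178239.2346
MCC = 56910 / 178239.2346 = 0.319

0.319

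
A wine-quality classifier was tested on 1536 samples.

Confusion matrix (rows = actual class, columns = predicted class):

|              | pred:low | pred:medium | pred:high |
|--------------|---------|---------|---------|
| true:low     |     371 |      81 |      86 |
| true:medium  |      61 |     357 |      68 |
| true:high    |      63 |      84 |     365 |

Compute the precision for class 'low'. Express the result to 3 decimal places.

One-vs-rest for 'low': TP = diagonal; FP = other classes predicted 'low'; FN = 'low' predicted as other.
precision = TP/(TP+FP).
low: TP=371, FP=61+63=124 → 371/495 = 0.7495

0.749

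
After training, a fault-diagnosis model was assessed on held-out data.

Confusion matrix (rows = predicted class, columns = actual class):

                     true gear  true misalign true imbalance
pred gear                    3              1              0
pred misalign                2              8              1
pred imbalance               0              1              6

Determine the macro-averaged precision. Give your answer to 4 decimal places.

Per-class precision (TP/(TP+FP)):
  gear: TP=3, FP=1+0=1 → 3/4 = 0.75000
  misalign: TP=8, FP=2+1=3 → 8/11 = 0.72727
  imbalance: TP=6, FP=0+1=1 → 6/7 = 0.85714
Macro-precision = mean = (0.75000 + 0.72727 + 0.85714) / 3 = 0.7781

0.7781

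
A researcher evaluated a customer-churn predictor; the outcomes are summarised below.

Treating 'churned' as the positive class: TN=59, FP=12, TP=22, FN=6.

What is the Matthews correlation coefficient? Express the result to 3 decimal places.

0.585

MCC = (TP·TN − FP·FN) / √((TP+FP)(TP+FN)(TN+FP)(TN+FN))
Numerator = 22·59 − 12·6 = 1226
Denominator = √(34·28·71·65) = √4393480 = 2096.0630
MCC = 1226 / 2096.0630 = 0.585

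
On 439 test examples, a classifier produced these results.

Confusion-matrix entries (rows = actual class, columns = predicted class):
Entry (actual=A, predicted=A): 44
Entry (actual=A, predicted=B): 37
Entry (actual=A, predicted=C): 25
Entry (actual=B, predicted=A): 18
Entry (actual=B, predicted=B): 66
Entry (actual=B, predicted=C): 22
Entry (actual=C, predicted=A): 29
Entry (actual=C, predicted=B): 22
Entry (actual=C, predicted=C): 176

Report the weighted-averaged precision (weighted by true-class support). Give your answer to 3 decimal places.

Per-class precision (TP/(TP+FP)):
  A: TP=44, FP=18+29=47 → 44/91 = 0.4835
  B: TP=66, FP=37+22=59 → 66/125 = 0.5280
  C: TP=176, FP=25+22=47 → 176/223 = 0.7892
Weighted-precision = Σ (supportᵢ/N)·precisionᵢ with N=439: (106/439)·0.4835 + (106/439)·0.5280 + (227/439)·0.7892 = 0.652

0.652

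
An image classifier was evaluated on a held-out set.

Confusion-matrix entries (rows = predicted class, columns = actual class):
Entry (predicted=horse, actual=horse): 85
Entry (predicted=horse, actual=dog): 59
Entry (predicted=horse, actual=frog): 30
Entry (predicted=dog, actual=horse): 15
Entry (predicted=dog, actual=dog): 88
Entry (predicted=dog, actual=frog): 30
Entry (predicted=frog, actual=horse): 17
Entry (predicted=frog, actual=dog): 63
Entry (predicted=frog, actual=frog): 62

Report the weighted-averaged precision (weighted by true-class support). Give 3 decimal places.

Per-class precision (TP/(TP+FP)):
  horse: TP=85, FP=59+30=89 → 85/174 = 0.4885
  dog: TP=88, FP=15+30=45 → 88/133 = 0.6617
  frog: TP=62, FP=17+63=80 → 62/142 = 0.4366
Weighted-precision = Σ (supportᵢ/N)·precisionᵢ with N=449: (117/449)·0.4885 + (210/449)·0.6617 + (122/449)·0.4366 = 0.555

0.555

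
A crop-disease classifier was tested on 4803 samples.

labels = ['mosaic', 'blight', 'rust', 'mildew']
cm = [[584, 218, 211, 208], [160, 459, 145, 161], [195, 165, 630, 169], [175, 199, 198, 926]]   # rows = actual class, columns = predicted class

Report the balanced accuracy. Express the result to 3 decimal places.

0.534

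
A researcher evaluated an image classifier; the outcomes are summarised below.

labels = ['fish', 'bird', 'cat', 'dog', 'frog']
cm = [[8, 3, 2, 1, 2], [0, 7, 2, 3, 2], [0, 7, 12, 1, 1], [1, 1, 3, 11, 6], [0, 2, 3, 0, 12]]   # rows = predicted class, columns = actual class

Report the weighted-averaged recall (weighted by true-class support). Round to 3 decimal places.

0.556

Per-class recall (TP/(TP+FN)):
  fish: TP=8, FN=0+0+1+0=1 → 8/9 = 0.8889
  bird: TP=7, FN=3+7+1+2=13 → 7/20 = 0.3500
  cat: TP=12, FN=2+2+3+3=10 → 12/22 = 0.5455
  dog: TP=11, FN=1+3+1+0=5 → 11/16 = 0.6875
  frog: TP=12, FN=2+2+1+6=11 → 12/23 = 0.5217
Weighted-recall = Σ (supportᵢ/N)·recallᵢ with N=90: (9/90)·0.8889 + (20/90)·0.3500 + (22/90)·0.5455 + (16/90)·0.6875 + (23/90)·0.5217 = 0.556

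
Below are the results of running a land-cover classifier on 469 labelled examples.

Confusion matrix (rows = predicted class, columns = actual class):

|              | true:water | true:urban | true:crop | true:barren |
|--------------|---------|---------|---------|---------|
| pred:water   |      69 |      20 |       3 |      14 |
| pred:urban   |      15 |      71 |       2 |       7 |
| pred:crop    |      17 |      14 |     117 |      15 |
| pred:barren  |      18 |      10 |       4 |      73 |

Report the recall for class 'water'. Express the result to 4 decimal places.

Treat 'water' as positive and all other classes as negative.
recall = TP/(TP+FN).
water: TP=69, FN=15+17+18=50 → 69/119 = 0.57983

0.5798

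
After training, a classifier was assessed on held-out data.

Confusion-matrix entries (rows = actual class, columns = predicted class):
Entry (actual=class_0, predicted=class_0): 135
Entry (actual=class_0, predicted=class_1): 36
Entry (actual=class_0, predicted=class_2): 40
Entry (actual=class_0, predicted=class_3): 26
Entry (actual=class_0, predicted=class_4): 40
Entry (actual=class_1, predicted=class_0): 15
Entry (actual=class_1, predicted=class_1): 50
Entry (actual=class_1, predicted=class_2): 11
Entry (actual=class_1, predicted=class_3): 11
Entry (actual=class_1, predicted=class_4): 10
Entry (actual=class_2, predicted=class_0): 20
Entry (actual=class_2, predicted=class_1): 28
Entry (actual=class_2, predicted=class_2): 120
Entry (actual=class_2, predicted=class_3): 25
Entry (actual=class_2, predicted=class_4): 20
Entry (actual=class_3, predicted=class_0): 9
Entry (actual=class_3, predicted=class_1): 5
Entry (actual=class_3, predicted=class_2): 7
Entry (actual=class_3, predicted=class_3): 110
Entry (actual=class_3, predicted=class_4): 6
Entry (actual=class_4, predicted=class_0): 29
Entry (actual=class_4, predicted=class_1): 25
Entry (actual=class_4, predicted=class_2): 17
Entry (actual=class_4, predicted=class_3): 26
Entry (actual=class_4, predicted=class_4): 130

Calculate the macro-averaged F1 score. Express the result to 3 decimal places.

Per-class F1 score (2·TP/(2·TP+FP+FN)):
  class_0: TP=135, FP=15+20+9+29=73, FN=36+40+26+40=142 → 270/485 = 0.5567
  class_1: TP=50, FP=36+28+5+25=94, FN=15+11+11+10=47 → 100/241 = 0.4149
  class_2: TP=120, FP=40+11+7+17=75, FN=20+28+25+20=93 → 240/408 = 0.5882
  class_3: TP=110, FP=26+11+25+26=88, FN=9+5+7+6=27 → 220/335 = 0.6567
  class_4: TP=130, FP=40+10+20+6=76, FN=29+25+17+26=97 → 260/433 = 0.6005
Macro-F1 score = mean = (0.5567 + 0.4149 + 0.5882 + 0.6567 + 0.6005) / 5 = 0.563

0.563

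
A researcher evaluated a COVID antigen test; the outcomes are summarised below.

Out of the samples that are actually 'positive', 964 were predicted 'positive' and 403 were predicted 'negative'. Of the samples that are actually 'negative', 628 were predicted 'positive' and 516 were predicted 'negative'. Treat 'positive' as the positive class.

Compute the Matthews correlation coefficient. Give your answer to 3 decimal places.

MCC = (TP·TN − FP·FN) / √((TP+FP)(TP+FN)(TN+FP)(TN+FN))
Numerator = 964·516 − 628·403 = 244340
Denominator = √(1592·1367·1144·919) = √2287984688704 = 1512608.5709
MCC = 244340 / 1512608.5709 = 0.162

0.162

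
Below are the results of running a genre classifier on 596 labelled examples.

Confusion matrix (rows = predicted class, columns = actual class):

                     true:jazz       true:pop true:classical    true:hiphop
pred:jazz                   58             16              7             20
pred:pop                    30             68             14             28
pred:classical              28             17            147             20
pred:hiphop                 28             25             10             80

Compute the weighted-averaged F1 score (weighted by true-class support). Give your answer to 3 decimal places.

0.584

Per-class F1 score (2·TP/(2·TP+FP+FN)):
  jazz: TP=58, FP=16+7+20=43, FN=30+28+28=86 → 116/245 = 0.4735
  pop: TP=68, FP=30+14+28=72, FN=16+17+25=58 → 136/266 = 0.5113
  classical: TP=147, FP=28+17+20=65, FN=7+14+10=31 → 294/390 = 0.7538
  hiphop: TP=80, FP=28+25+10=63, FN=20+28+20=68 → 160/291 = 0.5498
Weighted-F1 score = Σ (supportᵢ/N)·F1 scoreᵢ with N=596: (144/596)·0.4735 + (126/596)·0.5113 + (178/596)·0.7538 + (148/596)·0.5498 = 0.584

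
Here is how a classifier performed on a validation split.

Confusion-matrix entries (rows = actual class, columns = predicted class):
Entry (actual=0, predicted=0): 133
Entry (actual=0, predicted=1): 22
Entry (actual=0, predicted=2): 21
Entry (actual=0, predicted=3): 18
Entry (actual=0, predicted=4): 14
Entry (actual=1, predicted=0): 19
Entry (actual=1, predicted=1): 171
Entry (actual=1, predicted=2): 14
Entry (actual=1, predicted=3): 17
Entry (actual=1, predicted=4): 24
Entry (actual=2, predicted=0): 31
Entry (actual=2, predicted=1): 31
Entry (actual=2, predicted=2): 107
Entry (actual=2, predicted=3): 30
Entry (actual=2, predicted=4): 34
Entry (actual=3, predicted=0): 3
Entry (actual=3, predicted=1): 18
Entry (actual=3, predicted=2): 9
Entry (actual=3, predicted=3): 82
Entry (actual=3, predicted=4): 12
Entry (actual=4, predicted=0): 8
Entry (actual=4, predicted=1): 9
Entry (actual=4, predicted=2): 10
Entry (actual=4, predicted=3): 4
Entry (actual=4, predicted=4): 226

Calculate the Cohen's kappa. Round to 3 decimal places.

0.588

Observed agreement pₒ = trace/N = 719/1067 = 0.6739
Expected agreement pₑ = Σ (rowᵢ·colᵢ)/N² = (208·194 + 245·251 + 233·161 + 124·151 + 257·310)/1067² = 0.2088
κ = (pₒ − pₑ)/(1 − pₑ) = (0.6739 − 0.2088)/(1 − 0.2088) = 0.588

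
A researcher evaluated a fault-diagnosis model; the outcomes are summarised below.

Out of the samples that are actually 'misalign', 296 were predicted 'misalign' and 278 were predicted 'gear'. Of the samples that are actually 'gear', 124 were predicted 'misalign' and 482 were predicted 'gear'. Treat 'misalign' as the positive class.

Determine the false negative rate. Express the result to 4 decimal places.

FNR = FN/(FN+TP) = 278/(278+296) = 0.4843

0.4843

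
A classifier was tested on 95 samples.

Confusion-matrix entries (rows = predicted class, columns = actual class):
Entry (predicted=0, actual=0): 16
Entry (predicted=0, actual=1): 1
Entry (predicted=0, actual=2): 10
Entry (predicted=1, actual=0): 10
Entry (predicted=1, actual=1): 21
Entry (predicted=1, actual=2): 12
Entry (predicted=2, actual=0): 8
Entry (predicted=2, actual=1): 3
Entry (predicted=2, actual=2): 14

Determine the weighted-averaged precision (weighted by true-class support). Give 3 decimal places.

0.553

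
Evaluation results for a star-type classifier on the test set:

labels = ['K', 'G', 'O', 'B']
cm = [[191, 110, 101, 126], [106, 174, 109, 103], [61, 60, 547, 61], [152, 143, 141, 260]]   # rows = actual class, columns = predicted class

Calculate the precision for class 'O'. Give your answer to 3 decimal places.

0.609

One-vs-rest for 'O': TP = diagonal; FP = other classes predicted 'O'; FN = 'O' predicted as other.
precision = TP/(TP+FP).
O: TP=547, FP=101+109+141=351 → 547/898 = 0.6091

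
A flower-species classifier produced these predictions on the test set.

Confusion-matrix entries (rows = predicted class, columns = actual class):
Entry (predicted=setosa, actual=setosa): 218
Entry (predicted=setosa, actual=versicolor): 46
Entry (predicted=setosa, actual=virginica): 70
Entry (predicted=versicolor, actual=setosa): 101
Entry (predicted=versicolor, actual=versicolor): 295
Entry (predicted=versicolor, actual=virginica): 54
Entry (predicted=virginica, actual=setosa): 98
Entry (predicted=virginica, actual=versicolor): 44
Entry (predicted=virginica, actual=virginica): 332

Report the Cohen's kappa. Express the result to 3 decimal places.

0.507

Observed agreement pₒ = trace/N = 845/1258 = 0.6717
Expected agreement pₑ = Σ (rowᵢ·colᵢ)/N² = (417·334 + 385·450 + 456·474)/1258² = 0.3341
κ = (pₒ − pₑ)/(1 − pₑ) = (0.6717 − 0.3341)/(1 − 0.3341) = 0.507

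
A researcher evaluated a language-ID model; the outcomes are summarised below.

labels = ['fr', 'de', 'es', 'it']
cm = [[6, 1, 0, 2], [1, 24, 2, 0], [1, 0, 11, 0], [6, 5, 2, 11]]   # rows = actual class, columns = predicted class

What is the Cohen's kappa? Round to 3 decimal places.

0.617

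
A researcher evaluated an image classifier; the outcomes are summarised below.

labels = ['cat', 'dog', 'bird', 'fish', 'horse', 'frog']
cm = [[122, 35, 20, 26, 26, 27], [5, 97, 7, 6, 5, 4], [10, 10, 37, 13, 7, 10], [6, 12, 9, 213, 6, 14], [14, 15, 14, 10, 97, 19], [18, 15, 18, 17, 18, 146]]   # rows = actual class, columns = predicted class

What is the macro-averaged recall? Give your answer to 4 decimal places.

0.6178

Per-class recall (TP/(TP+FN)):
  cat: TP=122, FN=35+20+26+26+27=134 → 122/256 = 0.47656
  dog: TP=97, FN=5+7+6+5+4=27 → 97/124 = 0.78226
  bird: TP=37, FN=10+10+13+7+10=50 → 37/87 = 0.42529
  fish: TP=213, FN=6+12+9+6+14=47 → 213/260 = 0.81923
  horse: TP=97, FN=14+15+14+10+19=72 → 97/169 = 0.57396
  frog: TP=146, FN=18+15+18+17+18=86 → 146/232 = 0.62931
Macro-recall = mean = (0.47656 + 0.78226 + 0.42529 + 0.81923 + 0.57396 + 0.62931) / 6 = 0.6178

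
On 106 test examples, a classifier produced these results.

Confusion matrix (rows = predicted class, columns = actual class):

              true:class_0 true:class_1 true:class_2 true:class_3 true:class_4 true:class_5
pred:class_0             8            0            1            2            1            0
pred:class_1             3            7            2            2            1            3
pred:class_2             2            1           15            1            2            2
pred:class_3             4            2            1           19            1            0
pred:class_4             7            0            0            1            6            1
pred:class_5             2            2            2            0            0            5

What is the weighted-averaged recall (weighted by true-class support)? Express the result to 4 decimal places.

Per-class recall (TP/(TP+FN)):
  class_0: TP=8, FN=3+2+4+7+2=18 → 8/26 = 0.30769
  class_1: TP=7, FN=0+1+2+0+2=5 → 7/12 = 0.58333
  class_2: TP=15, FN=1+2+1+0+2=6 → 15/21 = 0.71429
  class_3: TP=19, FN=2+2+1+1+0=6 → 19/25 = 0.76000
  class_4: TP=6, FN=1+1+2+1+0=5 → 6/11 = 0.54545
  class_5: TP=5, FN=0+3+2+0+1=6 → 5/11 = 0.45455
Weighted-recall = Σ (supportᵢ/N)·recallᵢ with N=106: (26/106)·0.30769 + (12/106)·0.58333 + (21/106)·0.71429 + (25/106)·0.76000 + (11/106)·0.54545 + (11/106)·0.45455 = 0.5660

0.5660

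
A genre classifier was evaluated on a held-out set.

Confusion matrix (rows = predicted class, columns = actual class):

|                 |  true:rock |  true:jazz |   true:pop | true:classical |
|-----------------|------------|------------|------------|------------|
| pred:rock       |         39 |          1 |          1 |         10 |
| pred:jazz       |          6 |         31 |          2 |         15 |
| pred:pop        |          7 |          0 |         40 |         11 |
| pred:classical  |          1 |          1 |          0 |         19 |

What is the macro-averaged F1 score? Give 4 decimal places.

0.6887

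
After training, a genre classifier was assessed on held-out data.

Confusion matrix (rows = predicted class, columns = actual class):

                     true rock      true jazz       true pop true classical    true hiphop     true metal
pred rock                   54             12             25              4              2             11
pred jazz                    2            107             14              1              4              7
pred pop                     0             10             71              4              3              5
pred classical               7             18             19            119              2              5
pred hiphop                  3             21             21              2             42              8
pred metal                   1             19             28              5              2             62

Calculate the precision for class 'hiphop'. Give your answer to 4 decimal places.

0.4330

Take TP from the diagonal, FP from the rest of the 'hiphop' prediction marginal, FN from the rest of the 'hiphop' actual marginal.
precision = TP/(TP+FP).
hiphop: TP=42, FP=3+21+21+2+8=55 → 42/97 = 0.43299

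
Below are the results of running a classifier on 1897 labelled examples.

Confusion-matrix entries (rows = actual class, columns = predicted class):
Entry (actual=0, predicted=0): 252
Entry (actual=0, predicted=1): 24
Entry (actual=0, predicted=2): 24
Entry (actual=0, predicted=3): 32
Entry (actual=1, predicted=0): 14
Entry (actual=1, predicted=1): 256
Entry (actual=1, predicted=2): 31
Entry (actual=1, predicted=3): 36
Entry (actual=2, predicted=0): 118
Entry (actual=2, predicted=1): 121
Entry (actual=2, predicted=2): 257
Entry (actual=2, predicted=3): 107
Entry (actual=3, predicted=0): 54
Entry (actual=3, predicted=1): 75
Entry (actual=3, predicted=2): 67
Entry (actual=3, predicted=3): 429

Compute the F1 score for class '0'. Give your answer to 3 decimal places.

One-vs-rest for '0': TP = diagonal; FP = other classes predicted '0'; FN = '0' predicted as other.
F1 score = 2·TP/(2·TP+FP+FN).
0: TP=252, FP=14+118+54=186, FN=24+24+32=80 → 504/770 = 0.6545

0.655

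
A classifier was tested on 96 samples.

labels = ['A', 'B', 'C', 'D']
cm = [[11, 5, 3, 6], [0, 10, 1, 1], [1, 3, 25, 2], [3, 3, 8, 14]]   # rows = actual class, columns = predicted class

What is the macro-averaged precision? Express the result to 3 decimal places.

0.623

Per-class precision (TP/(TP+FP)):
  A: TP=11, FP=0+1+3=4 → 11/15 = 0.7333
  B: TP=10, FP=5+3+3=11 → 10/21 = 0.4762
  C: TP=25, FP=3+1+8=12 → 25/37 = 0.6757
  D: TP=14, FP=6+1+2=9 → 14/23 = 0.6087
Macro-precision = mean = (0.7333 + 0.4762 + 0.6757 + 0.6087) / 4 = 0.623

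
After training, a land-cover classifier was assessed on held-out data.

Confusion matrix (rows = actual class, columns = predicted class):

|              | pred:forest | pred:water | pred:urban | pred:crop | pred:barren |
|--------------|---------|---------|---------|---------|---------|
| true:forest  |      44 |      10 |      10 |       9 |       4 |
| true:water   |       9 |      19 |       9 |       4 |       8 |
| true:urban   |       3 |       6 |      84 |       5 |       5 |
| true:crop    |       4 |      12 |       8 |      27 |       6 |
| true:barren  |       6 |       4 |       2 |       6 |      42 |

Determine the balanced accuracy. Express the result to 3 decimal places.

0.590

Balanced accuracy = mean of per-class recall.
  forest: recall = 44/77 = 0.5714
  water: recall = 19/49 = 0.3878
  urban: recall = 84/103 = 0.8155
  crop: recall = 27/57 = 0.4737
  barren: recall = 42/60 = 0.7000
Mean = (0.5714 + 0.3878 + 0.8155 + 0.4737 + 0.7000) / 5 = 0.590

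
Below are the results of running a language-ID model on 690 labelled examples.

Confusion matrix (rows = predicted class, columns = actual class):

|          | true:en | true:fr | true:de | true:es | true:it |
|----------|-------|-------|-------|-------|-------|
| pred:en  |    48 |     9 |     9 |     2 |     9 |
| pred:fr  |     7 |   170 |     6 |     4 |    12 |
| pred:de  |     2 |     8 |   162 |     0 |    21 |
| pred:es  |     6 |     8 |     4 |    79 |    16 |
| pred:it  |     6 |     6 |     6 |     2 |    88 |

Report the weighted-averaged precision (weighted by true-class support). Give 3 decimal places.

0.799

Per-class precision (TP/(TP+FP)):
  en: TP=48, FP=9+9+2+9=29 → 48/77 = 0.6234
  fr: TP=170, FP=7+6+4+12=29 → 170/199 = 0.8543
  de: TP=162, FP=2+8+0+21=31 → 162/193 = 0.8394
  es: TP=79, FP=6+8+4+16=34 → 79/113 = 0.6991
  it: TP=88, FP=6+6+6+2=20 → 88/108 = 0.8148
Weighted-precision = Σ (supportᵢ/N)·precisionᵢ with N=690: (69/690)·0.6234 + (201/690)·0.8543 + (187/690)·0.8394 + (87/690)·0.6991 + (146/690)·0.8148 = 0.799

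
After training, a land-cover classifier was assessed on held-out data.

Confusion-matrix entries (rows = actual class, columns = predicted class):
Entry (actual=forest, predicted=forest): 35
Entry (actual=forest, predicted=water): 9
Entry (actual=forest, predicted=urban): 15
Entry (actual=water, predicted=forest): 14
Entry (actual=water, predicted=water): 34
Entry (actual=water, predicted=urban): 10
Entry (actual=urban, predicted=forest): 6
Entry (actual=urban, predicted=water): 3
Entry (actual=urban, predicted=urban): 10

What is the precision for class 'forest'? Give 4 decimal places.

One-vs-rest for 'forest': TP = diagonal; FP = other classes predicted 'forest'; FN = 'forest' predicted as other.
precision = TP/(TP+FP).
forest: TP=35, FP=14+6=20 → 35/55 = 0.63636

0.6364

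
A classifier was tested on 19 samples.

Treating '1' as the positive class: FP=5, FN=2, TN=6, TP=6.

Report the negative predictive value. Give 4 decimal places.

0.7500

NPV = TN/(TN+FN) = 6/(6+2) = 0.7500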